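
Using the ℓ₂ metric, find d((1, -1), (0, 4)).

√(Σ(x_i - y_i)²) = √((1 - 0)² + (-1 - 4)²)
= √(1² + (-5)²) = √(1 + 25) = √26 ≈ 5.099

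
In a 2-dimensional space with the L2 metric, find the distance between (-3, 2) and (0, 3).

(Σ|x_i - y_i|^2)^(1/2) = (|-3 - 0|^2 + |2 - 3|^2)^(1/2)
= (3^2 + 1^2)^(1/2) = (9 + 1)^(1/2) = (10)^(1/2) ≈ 3.1623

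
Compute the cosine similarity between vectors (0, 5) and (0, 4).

With u = (0, 5), v = (0, 4):
u·v = 0·0 + 5·4 = 0 + 20 = 20.
|u| = √(0² + 5²) = √25, |v| = √(0² + 4²) = √16, so |u||v| = √(25·16) = √400 = 20.
cos θ = (u·v)/(|u||v|) = 20/20 = 1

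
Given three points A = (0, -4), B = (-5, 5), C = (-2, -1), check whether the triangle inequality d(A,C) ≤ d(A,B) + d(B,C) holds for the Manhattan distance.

d(A,B) = 5 + 9 = 14, d(B,C) = 3 + 6 = 9, d(A,C) = 2 + 3 = 5.
d(A,C) = 5 ≤ 14 + 9 = 23. Triangle inequality is satisfied.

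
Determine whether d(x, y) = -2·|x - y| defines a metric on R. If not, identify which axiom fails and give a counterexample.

No. With c = -2 < 0, d fails non-negativity: d(8, 13) = -2·|8 - 13| = -2·5 = -10 < 0.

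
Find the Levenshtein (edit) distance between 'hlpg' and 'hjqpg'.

Let D[i][j] be the edit distance between the first i characters of 'hlpg' and the first j characters of 'hjqpg', with D[i][0] = i, D[0][j] = j, and D[i][j] = D[i-1][j-1] if the characters match, else 1 + min(D[i-1][j], D[i][j-1], D[i-1][j-1]). Filling the table (rows: prefixes of 'hlpg', columns: prefixes of 'hjqpg'):
     ε  h  j  q  p  g
  ε  0  1  2  3  4  5
  h  1  0  1  2  3  4
  l  2  1  1  2  3  4
  p  3  2  2  2  2  3
  g  4  3  3  3  3  2
The bottom-right entry gives D[4][5] = 2, so no sequence of fewer than 2 edits works. Backtracking through the table gives one optimal edit sequence (2 edits):
  hlpg → hjlpg (ins j @2)
  hjlpg → hjqpg (sub l→q @3)
Edit distance = 2.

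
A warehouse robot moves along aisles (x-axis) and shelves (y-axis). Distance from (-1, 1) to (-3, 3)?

Σ|x_i - y_i| = |-1 - (-3)| + |1 - 3| = 2 + 2 = 4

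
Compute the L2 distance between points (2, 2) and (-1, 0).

(Σ|x_i - y_i|^2)^(1/2) = (|2 - (-1)|^2 + |2 - 0|^2)^(1/2)
= (3^2 + 2^2)^(1/2) = (9 + 4)^(1/2) = (13)^(1/2) ≈ 3.6056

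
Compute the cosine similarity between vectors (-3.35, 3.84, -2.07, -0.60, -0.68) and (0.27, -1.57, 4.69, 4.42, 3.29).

With u = (-3.35, 3.84, -2.07, -0.60, -0.68), v = (0.27, -1.57, 4.69, 4.42, 3.29):
u·v = (-3.35)·0.27 + 3.84·(-1.57) + (-2.07)·4.69 + (-0.6)·4.42 + (-0.68)·3.29 = (-0.9045) + (-6.0288) + (-9.7083) + (-2.652) + (-2.2372) = -21.5308.
|u| = √((-3.35)² + 3.84² + (-2.07)² + (-0.6)² + (-0.68)²) = √(11.2225 + 14.7456 + 4.2849 + 0.36 + 0.4624) = √31.0754, |v| = √(0.27² + (-1.57)² + 4.69² + 4.42² + 3.29²) = √(0.0729 + 2.4649 + 21.9961 + 19.5364 + 10.8241) = √54.8944.
cos θ = (u·v)/(|u||v|) = -21.5308/(√31.0754·√54.8944) ≈ -0.5213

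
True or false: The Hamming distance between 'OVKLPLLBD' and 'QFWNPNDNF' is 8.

Differing positions: 1, 2, 3, 4, 6, 7, 8, 9. Hamming distance = 8, so the claim is true.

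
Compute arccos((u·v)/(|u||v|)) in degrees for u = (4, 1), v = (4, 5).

With u = (4, 1), v = (4, 5):
u·v = 4·4 + 1·5 = 16 + 5 = 21.
|u| = √(4² + 1²) = √17, |v| = √(4² + 5²) = √41, so |u||v| = √(17·41) = √697.
cos θ = (u·v)/(|u||v|) = 21/√697 ≈ 0.795432
θ = arccos(0.795432) ≈ 37.3°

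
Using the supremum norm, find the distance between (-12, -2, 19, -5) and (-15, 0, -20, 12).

max(|x_i - y_i|) = max(|-12 - (-15)|, |-2 - 0|, |19 - (-20)|, |-5 - 12|) = max(3, 2, 39, 17) = 39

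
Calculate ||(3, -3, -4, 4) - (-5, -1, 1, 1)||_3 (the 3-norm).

(Σ|x_i - y_i|^3)^(1/3) = (|3 - (-5)|^3 + |-3 - (-1)|^3 + |-4 - 1|^3 + |4 - 1|^3)^(1/3)
= (8^3 + 2^3 + 5^3 + 3^3)^(1/3) = (512 + 8 + 125 + 27)^(1/3) = (672)^(1/3) ≈ 8.759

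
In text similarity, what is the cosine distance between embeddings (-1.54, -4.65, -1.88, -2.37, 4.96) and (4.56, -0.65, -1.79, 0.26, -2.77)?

With u = (-1.54, -4.65, -1.88, -2.37, 4.96), v = (4.56, -0.65, -1.79, 0.26, -2.77):
u·v = (-1.54)·4.56 + (-4.65)·(-0.65) + (-1.88)·(-1.79) + (-2.37)·0.26 + 4.96·(-2.77) = (-7.0224) + 3.0225 + 3.3652 + (-0.6162) + (-13.7392) = -14.9901.
|u| = √((-1.54)² + (-4.65)² + (-1.88)² + (-2.37)² + 4.96²) = √(2.3716 + 21.6225 + 3.5344 + 5.6169 + 24.6016) = √57.747, |v| = √(4.56² + (-0.65)² + (-1.79)² + 0.26² + (-2.77)²) = √(20.7936 + 0.4225 + 3.2041 + 0.0676 + 7.6729) = √32.1607.
cos θ = (u·v)/(|u||v|) = -14.9901/(√57.747·√32.1607) ≈ -0.3478
Cosine distance = 1 - cos θ ≈ 1 - (-0.3478) = 1.3478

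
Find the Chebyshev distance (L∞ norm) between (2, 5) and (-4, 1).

max(|x_i - y_i|) = max(|2 - (-4)|, |5 - 1|) = max(6, 4) = 6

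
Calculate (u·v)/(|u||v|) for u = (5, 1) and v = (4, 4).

With u = (5, 1), v = (4, 4):
u·v = 5·4 + 1·4 = 20 + 4 = 24.
|u| = √(5² + 1²) = √26, |v| = √(4² + 4²) = √32, so |u||v| = √(26·32) = √832.
cos θ = (u·v)/(|u||v|) = 24/√832 ≈ 0.8321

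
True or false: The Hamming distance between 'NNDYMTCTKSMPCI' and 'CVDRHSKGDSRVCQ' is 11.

Differing positions: 1, 2, 4, 5, 6, 7, 8, 9, 11, 12, 14. Hamming distance = 11, so the claim is true.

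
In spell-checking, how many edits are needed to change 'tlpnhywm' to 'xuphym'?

Let D[i][j] be the edit distance between the first i characters of 'tlpnhywm' and the first j characters of 'xuphym', with D[i][0] = i, D[0][j] = j, and D[i][j] = D[i-1][j-1] if the characters match, else 1 + min(D[i-1][j], D[i][j-1], D[i-1][j-1]). Filling the table (rows: prefixes of 'tlpnhywm', columns: prefixes of 'xuphym'):
     ε  x  u  p  h  y  m
  ε  0  1  2  3  4  5  6
  t  1  1  2  3  4  5  6
  l  2  2  2  3  4  5  6
  p  3  3  3  2  3  4  5
  n  4  4  4  3  3  4  5
  h  5  5  5  4  3  4  5
  y  6  6  6  5  4  3  4
  w  7  7  7  6  5  4  4
  m  8  8  8  7  6  5  4
The bottom-right entry gives D[8][6] = 4, so no sequence of fewer than 4 edits works. Backtracking through the table gives one optimal edit sequence (4 edits):
  tlpnhywm → xlpnhywm (sub t→x @1)
  xlpnhywm → xupnhywm (sub l→u @2)
  xupnhywm → xuphywm (del n @4)
  xuphywm → xuphym (del w @6)
Edit distance = 4.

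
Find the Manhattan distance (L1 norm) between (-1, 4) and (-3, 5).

Σ|x_i - y_i| = |-1 - (-3)| + |4 - 5| = 2 + 1 = 3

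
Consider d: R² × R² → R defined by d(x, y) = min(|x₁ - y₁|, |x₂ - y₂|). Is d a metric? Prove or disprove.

No. d fails identity of indiscernibles: take x = (-2, 0) and y = (-2, 2). Then d(x,y) = min(|-2 - (-2)|, |0 - 2|) = min(0, 2) = 0, yet x ≠ y.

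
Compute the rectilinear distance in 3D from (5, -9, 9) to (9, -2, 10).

Σ|x_i - y_i| = |5 - 9| + |-9 - (-2)| + |9 - 10| = 4 + 7 + 1 = 12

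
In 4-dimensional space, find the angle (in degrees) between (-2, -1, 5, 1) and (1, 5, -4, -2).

With u = (-2, -1, 5, 1), v = (1, 5, -4, -2):
u·v = (-2)·1 + (-1)·5 + 5·(-4) + 1·(-2) = (-2) + (-5) + (-20) + (-2) = -29.
|u| = √((-2)² + (-1)² + 5² + 1²) = √31, |v| = √(1² + 5² + (-4)² + (-2)²) = √46, so |u||v| = √(31·46) = √1426.
cos θ = (u·v)/(|u||v|) = -29/√1426 ≈ -0.767959
θ = arccos(-0.767959) ≈ 140.17°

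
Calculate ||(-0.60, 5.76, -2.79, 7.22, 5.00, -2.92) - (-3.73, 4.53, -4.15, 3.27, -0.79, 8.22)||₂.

√(Σ(x_i - y_i)²) = √((-0.6 - (-3.73))² + (5.76 - 4.53)² + (-2.79 - (-4.15))² + (7.22 - 3.27)² + (5 - (-0.79))² + (-2.92 - 8.22)²)
= √(3.13² + 1.23² + 1.36² + 3.95² + 5.79² + (-11.14)²) = √(9.7969 + 1.5129 + 1.8496 + 15.6025 + 33.5241 + 124.0996) = √186.3856 ≈ 13.6523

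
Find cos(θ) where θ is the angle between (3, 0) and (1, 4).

With u = (3, 0), v = (1, 4):
u·v = 3·1 + 0·4 = 3 + 0 = 3.
|u| = √(3² + 0²) = √9, |v| = √(1² + 4²) = √17, so |u||v| = √(9·17) = √153.
cos θ = (u·v)/(|u||v|) = 3/√153 ≈ 0.2425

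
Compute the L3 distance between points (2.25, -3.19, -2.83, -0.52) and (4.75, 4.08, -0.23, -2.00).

(Σ|x_i - y_i|^3)^(1/3) = (|2.25 - 4.75|^3 + |-3.19 - 4.08|^3 + |-2.83 - (-0.23)|^3 + |-0.52 - (-2)|^3)^(1/3)
= (2.5^3 + 7.27^3 + 2.6^3 + 1.48^3)^(1/3) ≈ (15.625 + 384.2406 + 17.576 + 3.2418)^(1/3) = (420.6834)^(1/3) ≈ 7.4929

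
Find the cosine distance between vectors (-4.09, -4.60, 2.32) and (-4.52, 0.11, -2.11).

With u = (-4.09, -4.60, 2.32), v = (-4.52, 0.11, -2.11):
u·v = (-4.09)·(-4.52) + (-4.6)·0.11 + 2.32·(-2.11) = 18.4868 + (-0.506) + (-4.8952) = 13.0856.
|u| = √((-4.09)² + (-4.6)² + 2.32²) = √(16.7281 + 21.16 + 5.3824) = √43.2705, |v| = √((-4.52)² + 0.11² + (-2.11)²) = √(20.4304 + 0.0121 + 4.4521) = √24.8946.
cos θ = (u·v)/(|u||v|) = 13.0856/(√43.2705·√24.8946) ≈ 0.3987
Cosine distance = 1 - cos θ ≈ 1 - 0.3987 = 0.6013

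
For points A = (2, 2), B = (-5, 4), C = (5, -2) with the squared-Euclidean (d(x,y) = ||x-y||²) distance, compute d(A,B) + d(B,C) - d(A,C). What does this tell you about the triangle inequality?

d(A,B) = 7² + 2² = 53, d(B,C) = 10² + 6² = 136, d(A,C) = 3² + 4² = 25.
d(A,B) + d(B,C) - d(A,C) = 53 + 136 - 25 = 189 - 25 = 164. This is ≥ 0, so the triangle inequality holds for these points.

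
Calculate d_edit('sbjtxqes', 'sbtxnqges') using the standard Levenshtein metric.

Let D[i][j] be the edit distance between the first i characters of 'sbjtxqes' and the first j characters of 'sbtxnqges', with D[i][0] = i, D[0][j] = j, and D[i][j] = D[i-1][j-1] if the characters match, else 1 + min(D[i-1][j], D[i][j-1], D[i-1][j-1]). Filling the table (rows: prefixes of 'sbjtxqes', columns: prefixes of 'sbtxnqges'):
     ε  s  b  t  x  n  q  g  e  s
  ε  0  1  2  3  4  5  6  7  8  9
  s  1  0  1  2  3  4  5  6  7  8
  b  2  1  0  1  2  3  4  5  6  7
  j  3  2  1  1  2  3  4  5  6  7
  t  4  3  2  1  2  3  4  5  6  7
  x  5  4  3  2  1  2  3  4  5  6
  q  6  5  4  3  2  2  2  3  4  5
  e  7  6  5  4  3  3  3  3  3  4
  s  8  7  6  5  4  4  4  4  4  3
The bottom-right entry gives D[8][9] = 3, so no sequence of fewer than 3 edits works. Backtracking through the table gives one optimal edit sequence (3 edits):
  sbjtxqes → sbtxqes (del j @3)
  sbtxqes → sbtxnqes (ins n @5)
  sbtxnqes → sbtxnqges (ins g @7)
Edit distance = 3.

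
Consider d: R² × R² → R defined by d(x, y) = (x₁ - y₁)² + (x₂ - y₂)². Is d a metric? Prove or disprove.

No. The squared Euclidean distance fails the triangle inequality. Counterexample: x = (0, 0), y = (3, 4), z = (6, 8). d(x,z) = 6² + 8² = 100, but d(x,y) + d(y,z) = (3² + 4²) + (3² + 4²) = 25 + 25 = 50. Since 100 > 50, the triangle inequality is violated. (Note: √d, the ordinary Euclidean distance, IS a metric.)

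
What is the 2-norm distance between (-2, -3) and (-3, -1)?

(Σ|x_i - y_i|^2)^(1/2) = (|-2 - (-3)|^2 + |-3 - (-1)|^2)^(1/2)
= (1^2 + 2^2)^(1/2) = (1 + 4)^(1/2) = (5)^(1/2) ≈ 2.2361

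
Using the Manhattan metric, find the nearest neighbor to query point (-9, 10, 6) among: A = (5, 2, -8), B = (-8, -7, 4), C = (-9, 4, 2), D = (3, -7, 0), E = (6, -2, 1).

Distances: d(A) = 36, d(B) = 20, d(C) = 10, d(D) = 35, d(E) = 32. Nearest: C = (-9, 4, 2) with distance 10.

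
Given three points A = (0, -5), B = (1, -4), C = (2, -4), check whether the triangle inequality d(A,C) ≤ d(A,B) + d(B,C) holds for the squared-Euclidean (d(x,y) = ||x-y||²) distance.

d(A,B) = 1² + 1² = 2, d(B,C) = 1² + 0² = 1, d(A,C) = 2² + 1² = 5.
d(A,C) = 5 > 2 + 1 = 3. Triangle inequality is VIOLATED. (Squared-Euclidean is not a metric — this is a counterexample.)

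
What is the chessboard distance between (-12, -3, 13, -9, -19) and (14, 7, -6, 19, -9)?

max(|x_i - y_i|) = max(|-12 - 14|, |-3 - 7|, |13 - (-6)|, |-9 - 19|, |-19 - (-9)|) = max(26, 10, 19, 28, 10) = 28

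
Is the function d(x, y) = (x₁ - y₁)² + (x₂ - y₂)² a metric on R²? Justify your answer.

No. The squared Euclidean distance fails the triangle inequality. Counterexample: x = (0, 0), y = (5, 2), z = (10, 4). d(x,z) = 10² + 4² = 116, but d(x,y) + d(y,z) = (5² + 2²) + (5² + 2²) = 29 + 29 = 58. Since 116 > 58, the triangle inequality is violated. (Note: √d, the ordinary Euclidean distance, IS a metric.)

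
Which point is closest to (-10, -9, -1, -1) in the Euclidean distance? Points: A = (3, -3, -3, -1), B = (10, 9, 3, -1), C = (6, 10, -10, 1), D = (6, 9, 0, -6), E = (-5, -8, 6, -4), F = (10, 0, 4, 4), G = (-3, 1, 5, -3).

Distances: d(A) ≈ 14.4568, d(B) ≈ 27.2029, d(C) ≈ 26.4953, d(D) ≈ 24.6171, d(E) ≈ 9.1652, d(F) ≈ 23.0434, d(G) ≈ 13.7477. Nearest: E = (-5, -8, 6, -4) with distance 9.1652.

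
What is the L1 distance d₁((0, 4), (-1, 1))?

Σ|x_i - y_i| = |0 - (-1)| + |4 - 1| = 1 + 3 = 4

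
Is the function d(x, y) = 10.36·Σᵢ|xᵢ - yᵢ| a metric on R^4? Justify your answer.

Yes. The L1 (Manhattan) norm induces a metric on R^4, and multiplying a metric by a positive constant 10.36 > 0 preserves all four axioms: non-negativity (10.36·||x-y|| ≥ 0), identity (10.36·||x-y|| = 0 ⟺ ||x-y|| = 0 ⟺ x = y), symmetry (||x-y|| = ||y-x||), and the triangle inequality (10.36·||x-z|| ≤ 10.36·||x-y|| + 10.36·||y-z||). So d is a metric.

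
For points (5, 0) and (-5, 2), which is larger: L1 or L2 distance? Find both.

L1 = |5 - (-5)| + |0 - 2| = 10 + 2 = 12
L2 = √(10² + 2²) = √104 ≈ 10.198
L1 ≥ L2 always (equality iff movement is along one axis); L1 > L2 here.
Ratio L1/L2 = 12/√104 ≈ 1.1767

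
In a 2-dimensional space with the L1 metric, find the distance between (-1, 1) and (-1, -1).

Σ|x_i - y_i| = |-1 - (-1)| + |1 - (-1)| = 0 + 2 = 2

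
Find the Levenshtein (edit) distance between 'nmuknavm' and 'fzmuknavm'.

Let D[i][j] be the edit distance between the first i characters of 'nmuknavm' and the first j characters of 'fzmuknavm', with D[i][0] = i, D[0][j] = j, and D[i][j] = D[i-1][j-1] if the characters match, else 1 + min(D[i-1][j], D[i][j-1], D[i-1][j-1]). Filling the table (rows: prefixes of 'nmuknavm', columns: prefixes of 'fzmuknavm'):
     ε  f  z  m  u  k  n  a  v  m
  ε  0  1  2  3  4  5  6  7  8  9
  n  1  1  2  3  4  5  5  6  7  8
  m  2  2  2  2  3  4  5  6  7  7
  u  3  3  3  3  2  3  4  5  6  7
  k  4  4  4  4  3  2  3  4  5  6
  n  5  5  5  5  4  3  2  3  4  5
  a  6  6  6  6  5  4  3  2  3  4
  v  7  7  7  7  6  5  4  3  2  3
  m  8  8  8  7  7  6  5  4  3  2
The bottom-right entry gives D[8][9] = 2, so no sequence of fewer than 2 edits works. Backtracking through the table gives one optimal edit sequence (2 edits):
  nmuknavm → fnmuknavm (ins f @1)
  fnmuknavm → fzmuknavm (sub n→z @2)
Edit distance = 2.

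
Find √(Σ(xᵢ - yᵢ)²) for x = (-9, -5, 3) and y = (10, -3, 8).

√(Σ(x_i - y_i)²) = √((-9 - 10)² + (-5 - (-3))² + (3 - 8)²)
= √((-19)² + (-2)² + (-5)²) = √(361 + 4 + 25) = √390 ≈ 19.7484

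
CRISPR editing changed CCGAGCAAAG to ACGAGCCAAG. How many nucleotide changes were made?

Differing positions: 1, 7. Hamming distance = 2.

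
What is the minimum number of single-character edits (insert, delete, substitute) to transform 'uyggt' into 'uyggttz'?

Let D[i][j] be the edit distance between the first i characters of 'uyggt' and the first j characters of 'uyggttz', with D[i][0] = i, D[0][j] = j, and D[i][j] = D[i-1][j-1] if the characters match, else 1 + min(D[i-1][j], D[i][j-1], D[i-1][j-1]). Filling the table (rows: prefixes of 'uyggt', columns: prefixes of 'uyggttz'):
     ε  u  y  g  g  t  t  z
  ε  0  1  2  3  4  5  6  7
  u  1  0  1  2  3  4  5  6
  y  2  1  0  1  2  3  4  5
  g  3  2  1  0  1  2  3  4
  g  4  3  2  1  0  1  2  3
  t  5  4  3  2  1  0  1  2
The bottom-right entry gives D[5][7] = 2, so no sequence of fewer than 2 edits works. Backtracking through the table gives one optimal edit sequence (2 edits):
  uyggt → uyggtt (ins t @5)
  uyggtt → uyggttz (ins z @7)
Edit distance = 2.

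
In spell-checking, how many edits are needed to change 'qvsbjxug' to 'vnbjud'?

Let D[i][j] be the edit distance between the first i characters of 'qvsbjxug' and the first j characters of 'vnbjud', with D[i][0] = i, D[0][j] = j, and D[i][j] = D[i-1][j-1] if the characters match, else 1 + min(D[i-1][j], D[i][j-1], D[i-1][j-1]). Filling the table (rows: prefixes of 'qvsbjxug', columns: prefixes of 'vnbjud'):
     ε  v  n  b  j  u  d
  ε  0  1  2  3  4  5  6
  q  1  1  2  3  4  5  6
  v  2  1  2  3  4  5  6
  s  3  2  2  3  4  5  6
  b  4  3  3  2  3  4  5
  j  5  4  4  3  2  3  4
  x  6  5  5  4  3  3  4
  u  7  6  6  5  4  3  4
  g  8  7  7  6  5  4  4
The bottom-right entry gives D[8][6] = 4, so no sequence of fewer than 4 edits works. Backtracking through the table gives one optimal edit sequence (4 edits):
  qvsbjxug → vsbjxug (del q @1)
  vsbjxug → vnbjxug (sub s→n @2)
  vnbjxug → vnbjug (del x @5)
  vnbjug → vnbjud (sub g→d @6)
Edit distance = 4.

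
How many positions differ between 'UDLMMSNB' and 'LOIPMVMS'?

Differing positions: 1, 2, 3, 4, 6, 7, 8. Hamming distance = 7.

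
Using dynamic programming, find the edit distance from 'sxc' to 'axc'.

Let D[i][j] be the edit distance between the first i characters of 'sxc' and the first j characters of 'axc', with D[i][0] = i, D[0][j] = j, and D[i][j] = D[i-1][j-1] if the characters match, else 1 + min(D[i-1][j], D[i][j-1], D[i-1][j-1]). Filling the table (rows: prefixes of 'sxc', columns: prefixes of 'axc'):
     ε  a  x  c
  ε  0  1  2  3
  s  1  1  2  3
  x  2  2  1  2
  c  3  3  2  1
The bottom-right entry gives D[3][3] = 1, so no sequence of fewer than 1 edit works. Backtracking through the table gives one optimal edit sequence (1 edit):
  sxc → axc (sub s→a @1)
Edit distance = 1.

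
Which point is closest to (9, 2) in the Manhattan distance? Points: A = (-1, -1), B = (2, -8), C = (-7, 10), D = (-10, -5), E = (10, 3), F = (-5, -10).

Distances: d(A) = 13, d(B) = 17, d(C) = 24, d(D) = 26, d(E) = 2, d(F) = 26. Nearest: E = (10, 3) with distance 2.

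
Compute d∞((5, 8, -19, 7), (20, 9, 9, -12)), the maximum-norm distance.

max(|x_i - y_i|) = max(|5 - 20|, |8 - 9|, |-19 - 9|, |7 - (-12)|) = max(15, 1, 28, 19) = 28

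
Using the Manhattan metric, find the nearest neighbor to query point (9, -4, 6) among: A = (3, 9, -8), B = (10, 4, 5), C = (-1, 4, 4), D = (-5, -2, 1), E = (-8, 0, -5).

Distances: d(A) = 33, d(B) = 10, d(C) = 20, d(D) = 21, d(E) = 32. Nearest: B = (10, 4, 5) with distance 10.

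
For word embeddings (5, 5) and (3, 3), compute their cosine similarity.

With u = (5, 5), v = (3, 3):
u·v = 5·3 + 5·3 = 15 + 15 = 30.
|u| = √(5² + 5²) = √50, |v| = √(3² + 3²) = √18, so |u||v| = √(50·18) = √900 = 30.
cos θ = (u·v)/(|u||v|) = 30/30 = 1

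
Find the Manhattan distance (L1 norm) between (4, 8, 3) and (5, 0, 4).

Σ|x_i - y_i| = |4 - 5| + |8 - 0| + |3 - 4| = 1 + 8 + 1 = 10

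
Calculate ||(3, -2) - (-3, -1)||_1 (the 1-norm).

Σ|x_i - y_i| = |3 - (-3)| + |-2 - (-1)| = 6 + 1 = 7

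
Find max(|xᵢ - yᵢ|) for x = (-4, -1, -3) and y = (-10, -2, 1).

max(|x_i - y_i|) = max(|-4 - (-10)|, |-1 - (-2)|, |-3 - 1|) = max(6, 1, 4) = 6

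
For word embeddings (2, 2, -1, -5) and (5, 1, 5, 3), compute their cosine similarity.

With u = (2, 2, -1, -5), v = (5, 1, 5, 3):
u·v = 2·5 + 2·1 + (-1)·5 + (-5)·3 = 10 + 2 + (-5) + (-15) = -8.
|u| = √(2² + 2² + (-1)² + (-5)²) = √34, |v| = √(5² + 1² + 5² + 3²) = √60, so |u||v| = √(34·60) = √2040.
cos θ = (u·v)/(|u||v|) = -8/√2040 ≈ -0.1771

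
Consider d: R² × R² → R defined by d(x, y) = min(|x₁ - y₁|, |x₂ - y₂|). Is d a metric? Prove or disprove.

No. d fails identity of indiscernibles: take x = (-5, 0) and y = (-5, 6). Then d(x,y) = min(|-5 - (-5)|, |0 - 6|) = min(0, 6) = 0, yet x ≠ y.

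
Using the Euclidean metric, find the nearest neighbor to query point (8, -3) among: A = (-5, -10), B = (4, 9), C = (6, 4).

Distances: d(A) ≈ 14.7648, d(B) ≈ 12.6491, d(C) ≈ 7.2801. Nearest: C = (6, 4) with distance 7.2801.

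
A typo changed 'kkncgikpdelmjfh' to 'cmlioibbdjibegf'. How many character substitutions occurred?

Differing positions: 1, 2, 3, 4, 5, 7, 8, 10, 11, 12, 13, 14, 15. Hamming distance = 13.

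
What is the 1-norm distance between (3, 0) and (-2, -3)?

Σ|x_i - y_i| = |3 - (-2)| + |0 - (-3)| = 5 + 3 = 8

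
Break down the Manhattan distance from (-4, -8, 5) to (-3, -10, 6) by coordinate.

Σ|x_i - y_i| = |-4 - (-3)| + |-8 - (-10)| + |5 - 6| = 1 + 2 + 1 = 4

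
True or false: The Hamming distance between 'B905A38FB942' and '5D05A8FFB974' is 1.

Differing positions: 1, 2, 6, 7, 11, 12. Hamming distance = 6, so the claim that d_H = 1 is false.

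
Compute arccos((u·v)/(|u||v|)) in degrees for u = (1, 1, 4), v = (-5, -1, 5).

With u = (1, 1, 4), v = (-5, -1, 5):
u·v = 1·(-5) + 1·(-1) + 4·5 = (-5) + (-1) + 20 = 14.
|u| = √(1² + 1² + 4²) = √18, |v| = √((-5)² + (-1)² + 5²) = √51, so |u||v| = √(18·51) = √918.
cos θ = (u·v)/(|u||v|) = 14/√918 ≈ 0.462069
θ = arccos(0.462069) ≈ 62.48°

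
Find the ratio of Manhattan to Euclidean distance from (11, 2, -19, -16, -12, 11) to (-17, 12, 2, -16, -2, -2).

L1 = |11 - (-17)| + |2 - 12| + |-19 - 2| + |-16 - (-16)| + |-12 - (-2)| + |11 - (-2)| = 28 + 10 + 21 + 0 + 10 + 13 = 82
L2 = √(28² + 10² + 21² + 0² + 10² + 13²) = √1594 ≈ 39.9249
L1 ≥ L2 always (equality iff movement is along one axis); L1 > L2 here.
Ratio L1/L2 = 82/√1594 ≈ 2.0539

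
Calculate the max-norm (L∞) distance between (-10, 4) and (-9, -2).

max(|x_i - y_i|) = max(|-10 - (-9)|, |4 - (-2)|) = max(1, 6) = 6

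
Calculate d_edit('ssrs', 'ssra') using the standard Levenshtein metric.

Let D[i][j] be the edit distance between the first i characters of 'ssrs' and the first j characters of 'ssra', with D[i][0] = i, D[0][j] = j, and D[i][j] = D[i-1][j-1] if the characters match, else 1 + min(D[i-1][j], D[i][j-1], D[i-1][j-1]). Filling the table (rows: prefixes of 'ssrs', columns: prefixes of 'ssra'):
     ε  s  s  r  a
  ε  0  1  2  3  4
  s  1  0  1  2  3
  s  2  1  0  1  2
  r  3  2  1  0  1
  s  4  3  2  1  1
The bottom-right entry gives D[4][4] = 1, so no sequence of fewer than 1 edit works. Backtracking through the table gives one optimal edit sequence (1 edit):
  ssrs → ssra (sub s→a @4)
Edit distance = 1.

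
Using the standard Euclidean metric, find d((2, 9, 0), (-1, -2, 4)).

√(Σ(x_i - y_i)²) = √((2 - (-1))² + (9 - (-2))² + (0 - 4)²)
= √(3² + 11² + (-4)²) = √(9 + 121 + 16) = √146 ≈ 12.083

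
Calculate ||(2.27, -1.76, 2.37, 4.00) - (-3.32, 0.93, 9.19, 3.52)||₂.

√(Σ(x_i - y_i)²) = √((2.27 - (-3.32))² + (-1.76 - 0.93)² + (2.37 - 9.19)² + (4 - 3.52)²)
= √(5.59² + (-2.69)² + (-6.82)² + 0.48²) = √(31.2481 + 7.2361 + 46.5124 + 0.2304) = √85.227 ≈ 9.2318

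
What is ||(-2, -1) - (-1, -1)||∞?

max(|x_i - y_i|) = max(|-2 - (-1)|, |-1 - (-1)|) = max(1, 0) = 1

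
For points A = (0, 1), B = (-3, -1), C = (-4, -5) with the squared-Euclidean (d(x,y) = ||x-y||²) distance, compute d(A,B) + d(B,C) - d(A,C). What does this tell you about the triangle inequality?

d(A,B) = 3² + 2² = 13, d(B,C) = 1² + 4² = 17, d(A,C) = 4² + 6² = 52.
d(A,B) + d(B,C) - d(A,C) = 13 + 17 - 52 = 30 - 52 = -22. This is < 0, so the triangle inequality FAILS for these points (squared-Euclidean is not a metric).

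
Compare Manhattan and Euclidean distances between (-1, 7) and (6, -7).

L1 = |-1 - 6| + |7 - (-7)| = 7 + 14 = 21
L2 = √(7² + 14²) = √245 ≈ 15.6525
L1 ≥ L2 always (equality iff movement is along one axis); L1 > L2 here.
Ratio L1/L2 = 21/√245 ≈ 1.3416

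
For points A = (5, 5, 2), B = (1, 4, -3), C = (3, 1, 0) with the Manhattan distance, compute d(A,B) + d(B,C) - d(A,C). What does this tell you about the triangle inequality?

d(A,B) = 4 + 1 + 5 = 10, d(B,C) = 2 + 3 + 3 = 8, d(A,C) = 2 + 4 + 2 = 8.
d(A,B) + d(B,C) - d(A,C) = 10 + 8 - 8 = 18 - 8 = 10. This is ≥ 0, so the triangle inequality holds for these points.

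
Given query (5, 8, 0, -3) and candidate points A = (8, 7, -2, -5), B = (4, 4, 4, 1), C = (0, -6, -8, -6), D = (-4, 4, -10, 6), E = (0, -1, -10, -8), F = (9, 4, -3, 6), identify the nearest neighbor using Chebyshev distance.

Distances: d(A) = 3, d(B) = 4, d(C) = 14, d(D) = 10, d(E) = 10, d(F) = 9. Nearest: A = (8, 7, -2, -5) with distance 3.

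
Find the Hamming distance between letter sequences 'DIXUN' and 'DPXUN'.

Differing positions: 2. Hamming distance = 1.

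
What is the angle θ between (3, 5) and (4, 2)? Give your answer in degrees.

With u = (3, 5), v = (4, 2):
u·v = 3·4 + 5·2 = 12 + 10 = 22.
|u| = √(3² + 5²) = √34, |v| = √(4² + 2²) = √20, so |u||v| = √(34·20) = √680.
cos θ = (u·v)/(|u||v|) = 22/√680 ≈ 0.843661
θ = arccos(0.843661) ≈ 32.47°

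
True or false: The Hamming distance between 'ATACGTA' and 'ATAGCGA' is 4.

Differing positions: 4, 5, 6. Hamming distance = 3, so the claim that d_H = 4 is false.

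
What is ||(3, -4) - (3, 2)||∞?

max(|x_i - y_i|) = max(|3 - 3|, |-4 - 2|) = max(0, 6) = 6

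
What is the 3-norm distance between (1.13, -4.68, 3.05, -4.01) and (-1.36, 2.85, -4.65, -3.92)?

(Σ|x_i - y_i|^3)^(1/3) = (|1.13 - (-1.36)|^3 + |-4.68 - 2.85|^3 + |3.05 - (-4.65)|^3 + |-4.01 - (-3.92)|^3)^(1/3)
= (2.49^3 + 7.53^3 + 7.7^3 + 0.09^3)^(1/3) ≈ (15.4382 + 426.9578 + 456.533 + 0.0007)^(1/3) = (898.9297)^(1/3) ≈ 9.6511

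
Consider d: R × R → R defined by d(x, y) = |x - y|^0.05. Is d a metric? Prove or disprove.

Yes. With 0 < p = 0.05 ≤ 1, d(x,y) = |x-y|^0.05 is a metric on R. Non-negativity and symmetry are immediate; |x-y|^0.05 = 0 ⟺ |x-y| = 0 ⟺ x = y. For the triangle inequality, the function t ↦ t^0.05 is subadditive on [0,∞) when p ≤ 1, so |x-z|^0.05 ≤ (|x-y| + |y-z|)^0.05 ≤ |x-y|^0.05 + |y-z|^0.05.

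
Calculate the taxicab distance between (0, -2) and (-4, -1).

Σ|x_i - y_i| = |0 - (-4)| + |-2 - (-1)| = 4 + 1 = 5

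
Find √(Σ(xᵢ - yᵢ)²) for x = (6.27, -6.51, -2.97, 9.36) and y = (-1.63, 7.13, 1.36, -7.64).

√(Σ(x_i - y_i)²) = √((6.27 - (-1.63))² + (-6.51 - 7.13)² + (-2.97 - 1.36)² + (9.36 - (-7.64))²)
= √(7.9² + (-13.64)² + (-4.33)² + 17²) = √(62.41 + 186.0496 + 18.7489 + 289) = √556.2085 ≈ 23.5841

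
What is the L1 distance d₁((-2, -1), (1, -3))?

Σ|x_i - y_i| = |-2 - 1| + |-1 - (-3)| = 3 + 2 = 5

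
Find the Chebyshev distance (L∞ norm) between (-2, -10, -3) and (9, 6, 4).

max(|x_i - y_i|) = max(|-2 - 9|, |-10 - 6|, |-3 - 4|) = max(11, 16, 7) = 16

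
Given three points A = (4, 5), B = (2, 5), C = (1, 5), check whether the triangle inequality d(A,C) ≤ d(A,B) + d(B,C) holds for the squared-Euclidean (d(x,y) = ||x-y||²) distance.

d(A,B) = 2² + 0² = 4, d(B,C) = 1² + 0² = 1, d(A,C) = 3² + 0² = 9.
d(A,C) = 9 > 4 + 1 = 5. Triangle inequality is VIOLATED. (Squared-Euclidean is not a metric — this is a counterexample.)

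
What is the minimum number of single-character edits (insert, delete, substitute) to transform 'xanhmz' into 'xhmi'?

Let D[i][j] be the edit distance between the first i characters of 'xanhmz' and the first j characters of 'xhmi', with D[i][0] = i, D[0][j] = j, and D[i][j] = D[i-1][j-1] if the characters match, else 1 + min(D[i-1][j], D[i][j-1], D[i-1][j-1]). Filling the table (rows: prefixes of 'xanhmz', columns: prefixes of 'xhmi'):
     ε  x  h  m  i
  ε  0  1  2  3  4
  x  1  0  1  2  3
  a  2  1  1  2  3
  n  3  2  2  2  3
  h  4  3  2  3  3
  m  5  4  3  2  3
  z  6  5  4  3  3
The bottom-right entry gives D[6][4] = 3, so no sequence of fewer than 3 edits works. Backtracking through the table gives one optimal edit sequence (3 edits):
  xanhmz → xnhmz (del a @2)
  xnhmz → xhmz (del n @2)
  xhmz → xhmi (sub z→i @4)
Edit distance = 3.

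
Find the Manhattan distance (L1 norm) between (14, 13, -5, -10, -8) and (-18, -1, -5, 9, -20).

Σ|x_i - y_i| = |14 - (-18)| + |13 - (-1)| + |-5 - (-5)| + |-10 - 9| + |-8 - (-20)| = 32 + 14 + 0 + 19 + 12 = 77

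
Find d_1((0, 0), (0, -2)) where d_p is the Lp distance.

Σ|x_i - y_i| = |0 - 0| + |0 - (-2)| = 0 + 2 = 2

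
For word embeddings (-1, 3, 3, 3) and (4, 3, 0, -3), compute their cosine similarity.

With u = (-1, 3, 3, 3), v = (4, 3, 0, -3):
u·v = (-1)·4 + 3·3 + 3·0 + 3·(-3) = (-4) + 9 + 0 + (-9) = -4.
|u| = √((-1)² + 3² + 3² + 3²) = √28, |v| = √(4² + 3² + 0² + (-3)²) = √34, so |u||v| = √(28·34) = √952.
cos θ = (u·v)/(|u||v|) = -4/√952 ≈ -0.1296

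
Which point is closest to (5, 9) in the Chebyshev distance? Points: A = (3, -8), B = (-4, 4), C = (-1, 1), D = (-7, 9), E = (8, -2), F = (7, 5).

Distances: d(A) = 17, d(B) = 9, d(C) = 8, d(D) = 12, d(E) = 11, d(F) = 4. Nearest: F = (7, 5) with distance 4.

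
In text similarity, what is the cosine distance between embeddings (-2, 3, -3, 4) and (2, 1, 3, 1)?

With u = (-2, 3, -3, 4), v = (2, 1, 3, 1):
u·v = (-2)·2 + 3·1 + (-3)·3 + 4·1 = (-4) + 3 + (-9) + 4 = -6.
|u| = √((-2)² + 3² + (-3)² + 4²) = √38, |v| = √(2² + 1² + 3² + 1²) = √15, so |u||v| = √(38·15) = √570.
cos θ = (u·v)/(|u||v|) = -6/√570 ≈ -0.2513
Cosine distance = 1 - cos θ ≈ 1 - (-0.2513) = 1.2513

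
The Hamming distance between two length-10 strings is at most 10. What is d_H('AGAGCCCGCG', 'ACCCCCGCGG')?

Differing positions: 2, 3, 4, 7, 8, 9. Hamming distance = 6. The maximum possible Hamming distance for length-10 strings is 10, so d_H/10 = 6/10 = 0.6.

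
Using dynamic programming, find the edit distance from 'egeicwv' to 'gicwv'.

Let D[i][j] be the edit distance between the first i characters of 'egeicwv' and the first j characters of 'gicwv', with D[i][0] = i, D[0][j] = j, and D[i][j] = D[i-1][j-1] if the characters match, else 1 + min(D[i-1][j], D[i][j-1], D[i-1][j-1]). Filling the table (rows: prefixes of 'egeicwv', columns: prefixes of 'gicwv'):
     ε  g  i  c  w  v
  ε  0  1  2  3  4  5
  e  1  1  2  3  4  5
  g  2  1  2  3  4  5
  e  3  2  2  3  4  5
  i  4  3  2  3  4  5
  c  5  4  3  2  3  4
  w  6  5  4  3  2  3
  v  7  6  5  4  3  2
The bottom-right entry gives D[7][5] = 2, so no sequence of fewer than 2 edits works. Backtracking through the table gives one optimal edit sequence (2 edits):
  egeicwv → geicwv (del e @1)
  geicwv → gicwv (del e @2)
Edit distance = 2.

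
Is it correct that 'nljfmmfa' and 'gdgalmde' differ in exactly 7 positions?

Differing positions: 1, 2, 3, 4, 5, 7, 8. Hamming distance = 7, so the claim is true.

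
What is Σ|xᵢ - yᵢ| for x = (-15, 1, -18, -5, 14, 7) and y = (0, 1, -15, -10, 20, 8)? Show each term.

Σ|x_i - y_i| = |-15 - 0| + |1 - 1| + |-18 - (-15)| + |-5 - (-10)| + |14 - 20| + |7 - 8| = 15 + 0 + 3 + 5 + 6 + 1 = 30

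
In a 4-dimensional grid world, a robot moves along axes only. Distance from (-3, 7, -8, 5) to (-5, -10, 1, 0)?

Σ|x_i - y_i| = |-3 - (-5)| + |7 - (-10)| + |-8 - 1| + |5 - 0| = 2 + 17 + 9 + 5 = 33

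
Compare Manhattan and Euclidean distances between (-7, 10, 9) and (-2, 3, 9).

L1 = |-7 - (-2)| + |10 - 3| + |9 - 9| = 5 + 7 + 0 = 12
L2 = √(5² + 7² + 0²) = √74 ≈ 8.6023
L1 ≥ L2 always (equality iff movement is along one axis); L1 > L2 here.
Ratio L1/L2 = 12/√74 ≈ 1.395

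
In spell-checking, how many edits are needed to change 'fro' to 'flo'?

Let D[i][j] be the edit distance between the first i characters of 'fro' and the first j characters of 'flo', with D[i][0] = i, D[0][j] = j, and D[i][j] = D[i-1][j-1] if the characters match, else 1 + min(D[i-1][j], D[i][j-1], D[i-1][j-1]). Filling the table (rows: prefixes of 'fro', columns: prefixes of 'flo'):
     ε  f  l  o
  ε  0  1  2  3
  f  1  0  1  2
  r  2  1  1  2
  o  3  2  2  1
The bottom-right entry gives D[3][3] = 1, so no sequence of fewer than 1 edit works. Backtracking through the table gives one optimal edit sequence (1 edit):
  fro → flo (sub r→l @2)
Edit distance = 1.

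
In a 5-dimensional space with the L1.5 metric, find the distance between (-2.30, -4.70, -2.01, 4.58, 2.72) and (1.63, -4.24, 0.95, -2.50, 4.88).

(Σ|x_i - y_i|^1.5)^(1/1.5) = (|-2.3 - 1.63|^1.5 + |-4.7 - (-4.24)|^1.5 + |-2.01 - 0.95|^1.5 + |4.58 - (-2.5)|^1.5 + |2.72 - 4.88|^1.5)^(1/1.5)
= (3.93^1.5 + 0.46^1.5 + 2.96^1.5 + 7.08^1.5 + 2.16^1.5)^(1/1.5) ≈ (7.7909 + 0.312 + 5.0926 + 18.8387 + 3.1745)^(1/1.5) = (35.2087)^(1/1.5) ≈ 10.7424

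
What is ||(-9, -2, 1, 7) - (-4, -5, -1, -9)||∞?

max(|x_i - y_i|) = max(|-9 - (-4)|, |-2 - (-5)|, |1 - (-1)|, |7 - (-9)|) = max(5, 3, 2, 16) = 16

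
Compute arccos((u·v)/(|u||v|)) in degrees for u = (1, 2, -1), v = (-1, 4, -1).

With u = (1, 2, -1), v = (-1, 4, -1):
u·v = 1·(-1) + 2·4 + (-1)·(-1) = (-1) + 8 + 1 = 8.
|u| = √(1² + 2² + (-1)²) = √6, |v| = √((-1)² + 4² + (-1)²) = √18, so |u||v| = √(6·18) = √108.
cos θ = (u·v)/(|u||v|) = 8/√108 ≈ 0.7698
θ = arccos(0.7698) ≈ 39.66°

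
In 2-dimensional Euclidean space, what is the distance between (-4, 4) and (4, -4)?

√(Σ(x_i - y_i)²) = √((-4 - 4)² + (4 - (-4))²)
= √((-8)² + 8²) = √(64 + 64) = √128 ≈ 11.3137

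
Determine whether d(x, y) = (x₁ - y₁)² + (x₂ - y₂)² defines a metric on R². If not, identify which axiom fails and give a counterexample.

No. The squared Euclidean distance fails the triangle inequality. Counterexample: x = (0, 0), y = (1, 4), z = (2, 8). d(x,z) = 2² + 8² = 68, but d(x,y) + d(y,z) = (1² + 4²) + (1² + 4²) = 17 + 17 = 34. Since 68 > 34, the triangle inequality is violated. (Note: √d, the ordinary Euclidean distance, IS a metric.)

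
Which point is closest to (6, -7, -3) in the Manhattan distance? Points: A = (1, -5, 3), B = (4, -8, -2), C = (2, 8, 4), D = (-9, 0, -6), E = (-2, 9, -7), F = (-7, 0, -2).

Distances: d(A) = 13, d(B) = 4, d(C) = 26, d(D) = 25, d(E) = 28, d(F) = 21. Nearest: B = (4, -8, -2) with distance 4.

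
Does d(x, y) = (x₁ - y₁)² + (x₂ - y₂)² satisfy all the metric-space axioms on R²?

No. The squared Euclidean distance fails the triangle inequality. Counterexample: x = (0, 0), y = (5, 1), z = (10, 2). d(x,z) = 10² + 2² = 104, but d(x,y) + d(y,z) = (5² + 1²) + (5² + 1²) = 26 + 26 = 52. Since 104 > 52, the triangle inequality is violated. (Note: √d, the ordinary Euclidean distance, IS a metric.)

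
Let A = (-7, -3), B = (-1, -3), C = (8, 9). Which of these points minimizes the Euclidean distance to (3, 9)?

Distances: d(A) ≈ 15.6205, d(B) ≈ 12.6491, d(C) = 5. Nearest: C = (8, 9) with distance 5.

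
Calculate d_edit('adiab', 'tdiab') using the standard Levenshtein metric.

Let D[i][j] be the edit distance between the first i characters of 'adiab' and the first j characters of 'tdiab', with D[i][0] = i, D[0][j] = j, and D[i][j] = D[i-1][j-1] if the characters match, else 1 + min(D[i-1][j], D[i][j-1], D[i-1][j-1]). Filling the table (rows: prefixes of 'adiab', columns: prefixes of 'tdiab'):
     ε  t  d  i  a  b
  ε  0  1  2  3  4  5
  a  1  1  2  3  3  4
  d  2  2  1  2  3  4
  i  3  3  2  1  2  3
  a  4  4  3  2  1  2
  b  5  5  4  3  2  1
The bottom-right entry gives D[5][5] = 1, so no sequence of fewer than 1 edit works. Backtracking through the table gives one optimal edit sequence (1 edit):
  adiab → tdiab (sub a→t @1)
Edit distance = 1.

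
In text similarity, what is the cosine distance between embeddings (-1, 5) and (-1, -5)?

With u = (-1, 5), v = (-1, -5):
u·v = (-1)·(-1) + 5·(-5) = 1 + (-25) = -24.
|u| = √((-1)² + 5²) = √26, |v| = √((-1)² + (-5)²) = √26, so |u||v| = √(26·26) = √676 = 26.
cos θ = (u·v)/(|u||v|) = -24/26 ≈ -0.9231
Cosine distance = 1 - cos θ ≈ 1 - (-0.9231) = 1.9231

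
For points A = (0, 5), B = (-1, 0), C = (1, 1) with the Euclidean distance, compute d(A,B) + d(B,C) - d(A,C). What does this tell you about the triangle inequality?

d(A,B) = √(1² + 5²) = √26 ≈ 5.099, d(B,C) = √(2² + 1²) = √5 ≈ 2.2361, d(A,C) = √(1² + 4²) = √17 ≈ 4.1231.
d(A,B) + d(B,C) - d(A,C) = 5.099 + 2.2361 - 4.1231 = 7.3351 - 4.1231 = 3.212 (to 4 decimal places). This is ≥ 0, so the triangle inequality holds for these points.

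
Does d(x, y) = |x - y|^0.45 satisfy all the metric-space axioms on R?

Yes. With 0 < p = 0.45 ≤ 1, d(x,y) = |x-y|^0.45 is a metric on R. Non-negativity and symmetry are immediate; |x-y|^0.45 = 0 ⟺ |x-y| = 0 ⟺ x = y. For the triangle inequality, the function t ↦ t^0.45 is subadditive on [0,∞) when p ≤ 1, so |x-z|^0.45 ≤ (|x-y| + |y-z|)^0.45 ≤ |x-y|^0.45 + |y-z|^0.45.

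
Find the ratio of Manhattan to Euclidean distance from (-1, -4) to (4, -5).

L1 = |-1 - 4| + |-4 - (-5)| = 5 + 1 = 6
L2 = √(5² + 1²) = √26 ≈ 5.099
L1 ≥ L2 always (equality iff movement is along one axis); L1 > L2 here.
Ratio L1/L2 = 6/√26 ≈ 1.1767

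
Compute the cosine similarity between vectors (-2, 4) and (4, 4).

With u = (-2, 4), v = (4, 4):
u·v = (-2)·4 + 4·4 = (-8) + 16 = 8.
|u| = √((-2)² + 4²) = √20, |v| = √(4² + 4²) = √32, so |u||v| = √(20·32) = √640.
cos θ = (u·v)/(|u||v|) = 8/√640 ≈ 0.3162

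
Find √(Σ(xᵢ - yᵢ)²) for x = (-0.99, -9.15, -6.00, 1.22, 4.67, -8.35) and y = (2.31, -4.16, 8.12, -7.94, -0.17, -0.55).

√(Σ(x_i - y_i)²) = √((-0.99 - 2.31)² + (-9.15 - (-4.16))² + (-6 - 8.12)² + (1.22 - (-7.94))² + (4.67 - (-0.17))² + (-8.35 - (-0.55))²)
= √((-3.3)² + (-4.99)² + (-14.12)² + 9.16² + 4.84² + (-7.8)²) = √(10.89 + 24.9001 + 199.3744 + 83.9056 + 23.4256 + 60.84) = √403.3357 ≈ 20.0832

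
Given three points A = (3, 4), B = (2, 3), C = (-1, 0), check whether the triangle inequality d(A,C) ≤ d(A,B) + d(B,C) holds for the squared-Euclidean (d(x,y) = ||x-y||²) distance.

d(A,B) = 1² + 1² = 2, d(B,C) = 3² + 3² = 18, d(A,C) = 4² + 4² = 32.
d(A,C) = 32 > 2 + 18 = 20. Triangle inequality is VIOLATED. (Squared-Euclidean is not a metric — this is a counterexample.)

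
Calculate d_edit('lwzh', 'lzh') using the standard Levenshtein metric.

Let D[i][j] be the edit distance between the first i characters of 'lwzh' and the first j characters of 'lzh', with D[i][0] = i, D[0][j] = j, and D[i][j] = D[i-1][j-1] if the characters match, else 1 + min(D[i-1][j], D[i][j-1], D[i-1][j-1]). Filling the table (rows: prefixes of 'lwzh', columns: prefixes of 'lzh'):
     ε  l  z  h
  ε  0  1  2  3
  l  1  0  1  2
  w  2  1  1  2
  z  3  2  1  2
  h  4  3  2  1
The bottom-right entry gives D[4][3] = 1, so no sequence of fewer than 1 edit works. Backtracking through the table gives one optimal edit sequence (1 edit):
  lwzh → lzh (del w @2)
Edit distance = 1.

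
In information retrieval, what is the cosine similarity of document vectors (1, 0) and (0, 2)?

With u = (1, 0), v = (0, 2):
u·v = 1·0 + 0·2 = 0 + 0 = 0.
|u| = √(1² + 0²) = √1, |v| = √(0² + 2²) = √4, so |u||v| = √(1·4) = √4 = 2.
cos θ = (u·v)/(|u||v|) = 0/2 = 0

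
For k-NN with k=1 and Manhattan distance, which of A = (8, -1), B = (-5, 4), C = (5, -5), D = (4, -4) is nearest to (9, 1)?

Distances: d(A) = 3, d(B) = 17, d(C) = 10, d(D) = 10. Nearest: A = (8, -1) with distance 3.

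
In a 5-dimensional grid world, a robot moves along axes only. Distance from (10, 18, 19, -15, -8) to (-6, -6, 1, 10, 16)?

Σ|x_i - y_i| = |10 - (-6)| + |18 - (-6)| + |19 - 1| + |-15 - 10| + |-8 - 16| = 16 + 24 + 18 + 25 + 24 = 107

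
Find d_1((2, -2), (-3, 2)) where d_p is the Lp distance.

Σ|x_i - y_i| = |2 - (-3)| + |-2 - 2| = 5 + 4 = 9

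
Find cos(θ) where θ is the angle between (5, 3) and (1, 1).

With u = (5, 3), v = (1, 1):
u·v = 5·1 + 3·1 = 5 + 3 = 8.
|u| = √(5² + 3²) = √34, |v| = √(1² + 1²) = √2, so |u||v| = √(34·2) = √68.
cos θ = (u·v)/(|u||v|) = 8/√68 ≈ 0.9701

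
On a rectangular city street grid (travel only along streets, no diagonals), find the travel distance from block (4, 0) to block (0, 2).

Σ|x_i - y_i| = |4 - 0| + |0 - 2| = 4 + 2 = 6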